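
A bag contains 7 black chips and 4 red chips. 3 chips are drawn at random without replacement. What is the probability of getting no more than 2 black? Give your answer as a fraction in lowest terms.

There are C(11,3) = 165 ways to choose the 3.
Favorable selections (no more than 2 black): C(7,0)·C(4,3) + C(7,1)·C(4,2) + C(7,2)·C(4,1) = 4 + 42 + 84 = 130.
Probability = 130/165 = 26/33.

26/33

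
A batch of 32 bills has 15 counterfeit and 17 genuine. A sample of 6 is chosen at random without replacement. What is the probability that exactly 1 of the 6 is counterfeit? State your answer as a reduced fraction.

There are C(32,6) = 906192 ways to choose 6 from 32.
Selections with exactly 1 counterfeit: choose 1 of the 15 counterfeit and 5 of the 17 genuine, C(15,1)·C(17,5) = 15·6188 = 92820.
Probability = 92820/906192 = 1105/10788.

1105/10788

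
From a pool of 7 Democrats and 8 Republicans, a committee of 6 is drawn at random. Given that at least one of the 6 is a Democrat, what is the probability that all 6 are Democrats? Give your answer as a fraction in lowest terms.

1/711

Work in counts. Selections with at least one Democrat: C(15,6) − C(8,6) = 5005 − 28 = 4977.
Of those, selections where all 6 are Democrats: C(7,6) = 7.
Conditional probability = 7/4977 = 1/711.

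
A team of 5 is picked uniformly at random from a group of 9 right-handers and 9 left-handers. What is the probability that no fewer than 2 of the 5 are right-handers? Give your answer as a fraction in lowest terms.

29/34

Total selections: C(18,5) = 8568.
Count the complement (fewer than 2 right-handers): C(9,0)·C(9,5) + C(9,1)·C(9,4) = 126 + 1134 = 1260.
Probability = 1 − 1260/8568 = 7308/8568 = 29/34.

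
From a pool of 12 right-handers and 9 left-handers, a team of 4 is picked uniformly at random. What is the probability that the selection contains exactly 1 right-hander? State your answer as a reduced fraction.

16/95

Total number of selections: C(21,4) = 5985.
Selections with exactly 1 right-hander: choose 1 of the 12 right-handers and 3 of the 9 left-handers, C(12,1)·C(9,3) = 12·84 = 1008.
Probability = 1008/5985 = 16/95.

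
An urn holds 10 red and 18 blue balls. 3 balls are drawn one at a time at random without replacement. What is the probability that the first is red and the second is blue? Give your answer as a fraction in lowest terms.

Multiply the conditional probabilities at each draw: 10/28 · 18/27 = 180/756 = 5/21.

5/21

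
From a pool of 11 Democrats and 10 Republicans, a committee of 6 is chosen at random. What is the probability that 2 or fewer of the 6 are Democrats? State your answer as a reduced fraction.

173/646

Total selections: C(21,6) = 54264.
Favorable selections (2 or fewer Democrats): C(11,0)·C(10,6) + C(11,1)·C(10,5) + C(11,2)·C(10,4) = 210 + 2772 + 11550 = 14532.
Probability = 14532/54264 = 173/646.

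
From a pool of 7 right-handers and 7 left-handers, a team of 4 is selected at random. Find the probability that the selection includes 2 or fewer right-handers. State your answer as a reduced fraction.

Total selections: C(14,4) = 1001.
Count the complement (more than 2 right-handers): C(7,3)·C(7,1) + C(7,4)·C(7,0) = 245 + 35 = 280.
Probability = 1 − 280/1001 = 721/1001 = 103/143.

103/143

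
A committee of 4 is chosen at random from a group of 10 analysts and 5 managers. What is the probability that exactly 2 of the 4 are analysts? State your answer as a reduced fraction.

There are C(15,4) = 1365 ways to choose 4 from 15.
Selections with exactly 2 analysts: choose 2 of the 10 analysts and 2 of the 5 managers, C(10,2)·C(5,2) = 45·10 = 450.
Probability = 450/1365 = 30/91.

30/91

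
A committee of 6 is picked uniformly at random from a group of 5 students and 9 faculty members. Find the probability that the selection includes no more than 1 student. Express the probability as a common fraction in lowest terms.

34/143

There are C(14,6) = 3003 ways to choose the 6.
Favorable selections (no more than 1 student): C(5,0)·C(9,6) + C(5,1)·C(9,5) = 84 + 630 = 714.
Probability = 714/3003 = 34/143.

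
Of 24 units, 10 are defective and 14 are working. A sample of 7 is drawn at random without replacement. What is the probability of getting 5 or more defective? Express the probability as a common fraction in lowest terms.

19/253

Total selections: C(24,7) = 346104.
Favorable selections (5 or more defective): C(10,5)·C(14,2) + C(10,6)·C(14,1) + C(10,7)·C(14,0) = 22932 + 2940 + 120 = 25992.
Probability = 25992/346104 = 19/253.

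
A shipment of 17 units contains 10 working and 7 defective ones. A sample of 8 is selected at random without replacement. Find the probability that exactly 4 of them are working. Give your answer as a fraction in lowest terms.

735/2431

There are C(17,8) = 24310 ways to choose 8 from 17.
Selections with exactly 4 working: choose 4 of the 10 working and 4 of the 7 defective, C(10,4)·C(7,4) = 210·35 = 7350.
Probability = 7350/24310 = 735/2431.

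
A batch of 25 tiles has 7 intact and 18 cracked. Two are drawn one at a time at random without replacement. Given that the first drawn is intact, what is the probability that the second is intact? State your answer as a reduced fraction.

1/4

After removing one intact, 24 remain: 6 intact and 18 cracked.
So the probability the next is intact is 6/24 = 1/4.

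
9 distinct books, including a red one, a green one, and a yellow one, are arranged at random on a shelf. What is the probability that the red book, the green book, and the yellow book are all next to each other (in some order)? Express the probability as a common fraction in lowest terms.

1/12

There are 9! = 362880 arrangements.
Treat the three as one block: 7! placements × 3! orders within the block = 5040·6 = 30240.
Probability = 30240/362880 = 1/12.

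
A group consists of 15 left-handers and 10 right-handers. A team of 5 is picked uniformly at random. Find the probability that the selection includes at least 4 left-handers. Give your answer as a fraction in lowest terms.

793/2530

There are C(25,5) = 53130 ways to choose the 5.
Favorable selections (at least 4 left-handers): C(15,4)·C(10,1) + C(15,5)·C(10,0) = 13650 + 3003 = 16653.
Probability = 16653/53130 = 793/2530.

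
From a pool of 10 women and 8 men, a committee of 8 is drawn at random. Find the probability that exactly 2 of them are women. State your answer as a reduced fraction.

There are C(18,8) = 43758 ways to choose 8 from 18.
Selections with exactly 2 women: choose 2 of the 10 women and 6 of the 8 men, C(10,2)·C(8,6) = 45·28 = 1260.
Probability = 1260/43758 = 70/2431.

70/2431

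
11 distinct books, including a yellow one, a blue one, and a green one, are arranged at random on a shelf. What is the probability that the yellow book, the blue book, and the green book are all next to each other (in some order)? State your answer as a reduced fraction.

3/55

There are 11! = 39916800 arrangements.
Treat the three as one block: 9! placements × 3! orders within the block = 362880·6 = 2177280.
Probability = 2177280/39916800 = 3/55.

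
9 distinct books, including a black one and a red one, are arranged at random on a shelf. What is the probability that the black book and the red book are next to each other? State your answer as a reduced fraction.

There are 9! = 362880 arrangements.
Treat the black book and the red book as a block: 8! arrangements of the blocks × 2 orders within the block = 2·40320 = 80640.
Probability = 80640/362880 = 2/9.

2/9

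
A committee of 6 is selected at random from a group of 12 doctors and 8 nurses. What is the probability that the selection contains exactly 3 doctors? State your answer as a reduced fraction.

The sample space is all 6-subsets of the 20: C(20,6) = 38760.
Selections with exactly 3 doctors: choose 3 of the 12 doctors and 3 of the 8 nurses, C(12,3)·C(8,3) = 220·56 = 12320.
Probability = 12320/38760 = 308/969.

308/969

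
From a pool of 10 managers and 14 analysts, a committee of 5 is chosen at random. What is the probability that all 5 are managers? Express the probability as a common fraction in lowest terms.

3/506

There are C(24,5) = 42504 possible selections.
Selections with all managers: C(10,5) = 252.
Probability = 252/42504 = 3/506.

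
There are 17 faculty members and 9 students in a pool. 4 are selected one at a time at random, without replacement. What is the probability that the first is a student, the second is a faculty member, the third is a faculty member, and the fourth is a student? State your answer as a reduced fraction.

Multiply the conditional probabilities at each draw: 9/26 · 17/25 · 16/24 · 8/23 = 19584/358800 = 408/7475.

408/7475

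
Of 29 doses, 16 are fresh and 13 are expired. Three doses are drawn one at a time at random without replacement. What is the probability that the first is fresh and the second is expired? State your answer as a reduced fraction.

Multiply the conditional probabilities at each draw: 16/29 · 13/28 = 208/812 = 52/203.

52/203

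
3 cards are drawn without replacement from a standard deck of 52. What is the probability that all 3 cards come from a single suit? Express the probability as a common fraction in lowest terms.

22/425

There are C(52,3) = 22100 possible 3-card hands.
Hands of one suit: 4 suits × C(13,3) = 4·286 = 1144.
Probability = 1144/22100 = 22/425.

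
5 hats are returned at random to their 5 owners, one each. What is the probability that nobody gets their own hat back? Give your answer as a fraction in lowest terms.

There are 5! = 120 assignments.
By inclusion-exclusion, assignments with no fixed points: C(5,0)·5! − C(5,1)·4! + C(5,2)·3! − C(5,3)·2! + C(5,4)·1! − C(5,5)·0! = 44.
Probability = 44/120 = 11/30.

11/30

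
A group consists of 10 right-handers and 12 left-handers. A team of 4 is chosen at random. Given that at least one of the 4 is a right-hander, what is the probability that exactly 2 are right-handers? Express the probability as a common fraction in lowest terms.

27/62

Work in counts. Selections with at least one right-hander: C(22,4) − C(12,4) = 7315 − 495 = 6820.
Of those, selections where exactly 2 are right-handers: C(10,2)·C(12,2) = 45·66 = 2970.
Conditional probability = 2970/6820 = 27/62.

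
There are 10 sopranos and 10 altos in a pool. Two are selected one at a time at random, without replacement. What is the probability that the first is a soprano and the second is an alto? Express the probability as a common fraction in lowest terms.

5/19

Multiply the conditional probabilities at each draw: 10/20 · 10/19 = 100/380 = 5/19.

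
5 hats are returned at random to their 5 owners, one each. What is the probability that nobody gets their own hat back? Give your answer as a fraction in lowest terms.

11/30

There are 5! = 120 assignments.
By inclusion-exclusion, assignments with no fixed points: C(5,0)·5! − C(5,1)·4! + C(5,2)·3! − C(5,3)·2! + C(5,4)·1! − C(5,5)·0! = 44.
Probability = 44/120 = 11/30.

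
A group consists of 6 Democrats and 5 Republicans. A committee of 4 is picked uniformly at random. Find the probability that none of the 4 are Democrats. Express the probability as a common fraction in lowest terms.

There are C(11,4) = 330 possible selections.
Selections with no Democrats (all Republicans): C(5,4) = 5.
Probability = 5/330 = 1/66.

1/66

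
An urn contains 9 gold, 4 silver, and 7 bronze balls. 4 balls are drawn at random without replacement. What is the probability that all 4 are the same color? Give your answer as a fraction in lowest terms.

54/1615

There are C(20,4) = 4845 ways to draw 4 balls.
All same color: C(9,4) + C(4,4) + C(7,4) = 126 + 1 + 35 = 162.
Probability = 162/4845 = 54/1615.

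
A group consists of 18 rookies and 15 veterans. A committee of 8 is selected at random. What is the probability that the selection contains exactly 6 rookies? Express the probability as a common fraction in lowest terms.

4165/29667

The sample space is all 8-subsets of the 33: C(33,8) = 13884156.
Selections with exactly 6 rookies: choose 6 of the 18 rookies and 2 of the 15 veterans, C(18,6)·C(15,2) = 18564·105 = 1949220.
Probability = 1949220/13884156 = 4165/29667.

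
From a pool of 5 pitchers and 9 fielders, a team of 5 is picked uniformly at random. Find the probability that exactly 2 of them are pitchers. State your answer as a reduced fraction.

60/143

There are C(14,5) = 2002 ways to choose 5 from 14.
Selections with exactly 2 pitchers: choose 2 of the 5 pitchers and 3 of the 9 fielders, C(5,2)·C(9,3) = 10·84 = 840.
Probability = 840/2002 = 60/143.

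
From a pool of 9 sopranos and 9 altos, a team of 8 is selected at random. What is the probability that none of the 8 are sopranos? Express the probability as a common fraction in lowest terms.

1/4862

There are C(18,8) = 43758 possible selections.
Selections with no sopranos (all altos): C(9,8) = 9.
Probability = 9/43758 = 1/4862.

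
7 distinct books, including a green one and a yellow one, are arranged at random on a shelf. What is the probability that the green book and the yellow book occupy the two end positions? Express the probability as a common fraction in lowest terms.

There are 7! = 5040 arrangements.
Place the green book and the yellow book at the ends in 2 ways, arrange the remaining 5 in 5! = 120 ways: 2·120 = 240.
Probability = 240/5040 = 1/21.

1/21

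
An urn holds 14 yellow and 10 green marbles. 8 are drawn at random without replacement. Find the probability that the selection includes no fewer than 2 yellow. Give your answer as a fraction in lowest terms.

There are C(24,8) = 735471 ways to choose the 8.
Count the complement (fewer than 2 yellow): C(14,0)·C(10,8) + C(14,1)·C(10,7) = 45 + 1680 = 1725.
Probability = 1 − 1725/735471 = 733746/735471 = 10634/10659.

10634/10659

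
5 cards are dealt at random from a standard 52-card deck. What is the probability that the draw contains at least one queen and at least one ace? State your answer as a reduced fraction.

There are C(52,5) = 2598960 possible draws.
By inclusion-exclusion on the complements, draws missing all queens or all aces: C(48,5) + C(48,5) − C(44,5) = 1712304 + 1712304 − 1086008 = 2338600.
So draws with at least one of each: 2598960 − 2338600 = 260360, probability 260360/2598960 = 6509/64974.

6509/64974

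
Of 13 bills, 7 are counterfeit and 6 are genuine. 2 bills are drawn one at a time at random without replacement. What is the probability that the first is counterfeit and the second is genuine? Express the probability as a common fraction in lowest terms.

Multiply the conditional probabilities at each draw: 7/13 · 6/12 = 42/156 = 7/26.

7/26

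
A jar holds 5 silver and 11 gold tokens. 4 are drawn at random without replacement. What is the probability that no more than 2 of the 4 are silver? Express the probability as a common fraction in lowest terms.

341/364

There are C(16,4) = 1820 ways to choose the 4.
Favorable selections (no more than 2 silver): C(5,0)·C(11,4) + C(5,1)·C(11,3) + C(5,2)·C(11,2) = 330 + 825 + 550 = 1705.
Probability = 1705/1820 = 341/364.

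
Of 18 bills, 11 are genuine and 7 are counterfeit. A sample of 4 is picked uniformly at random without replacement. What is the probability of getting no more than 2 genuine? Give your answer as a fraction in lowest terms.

Total selections: C(18,4) = 3060.
Favorable selections (no more than 2 genuine): C(11,0)·C(7,4) + C(11,1)·C(7,3) + C(11,2)·C(7,2) = 35 + 385 + 1155 = 1575.
Probability = 1575/3060 = 35/68.

35/68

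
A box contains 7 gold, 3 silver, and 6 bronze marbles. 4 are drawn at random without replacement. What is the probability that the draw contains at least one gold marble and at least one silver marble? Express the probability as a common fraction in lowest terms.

There are C(16,4) = 1820 possible draws.
By inclusion-exclusion on the complements, draws missing all gold or all silver: C(9,4) + C(13,4) − C(6,4) = 126 + 715 − 15 = 826.
So draws with at least one of each: 1820 − 826 = 994, probability 994/1820 = 71/130.

71/130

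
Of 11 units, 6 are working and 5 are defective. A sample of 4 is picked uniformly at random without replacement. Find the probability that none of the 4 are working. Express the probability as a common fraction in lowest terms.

There are C(11,4) = 330 possible selections.
Selections with no working (all defective): C(5,4) = 5.
Probability = 5/330 = 1/66.

1/66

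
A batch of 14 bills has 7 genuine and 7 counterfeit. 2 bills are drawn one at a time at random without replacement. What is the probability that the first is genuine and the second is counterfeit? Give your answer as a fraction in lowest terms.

Multiply the conditional probabilities at each draw: 7/14 · 7/13 = 49/182 = 7/26.

7/26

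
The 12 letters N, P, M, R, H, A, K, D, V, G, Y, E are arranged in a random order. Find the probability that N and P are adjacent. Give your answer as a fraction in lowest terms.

There are 12! = 479001600 arrangements.
Treat N and P as a block: 11! arrangements of the blocks × 2 orders within the block = 2·39916800 = 79833600.
Probability = 79833600/479001600 = 1/6.

1/6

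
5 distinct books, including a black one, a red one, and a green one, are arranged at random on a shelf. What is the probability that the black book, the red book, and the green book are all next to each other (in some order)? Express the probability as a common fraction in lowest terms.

3/10

There are 5! = 120 arrangements.
Treat the three as one block: 3! placements × 3! orders within the block = 6·6 = 36.
Probability = 36/120 = 3/10.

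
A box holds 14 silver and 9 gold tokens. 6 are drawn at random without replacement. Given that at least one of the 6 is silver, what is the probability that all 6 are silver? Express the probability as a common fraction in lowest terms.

Work in counts. Selections with at least one silver: C(23,6) − C(9,6) = 100947 − 84 = 100863.
Of those, selections where all 6 are silver: C(14,6) = 3003.
Conditional probability = 3003/100863 = 143/4803.

143/4803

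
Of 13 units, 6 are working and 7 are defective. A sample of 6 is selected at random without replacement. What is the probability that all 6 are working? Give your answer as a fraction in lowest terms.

1/1716

There are C(13,6) = 1716 possible selections.
Selections with all working: C(6,6) = 1.
Probability = 1/1716.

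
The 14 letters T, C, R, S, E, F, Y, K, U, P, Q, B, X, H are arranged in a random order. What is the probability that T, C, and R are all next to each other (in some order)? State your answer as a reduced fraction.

3/91

There are 14! = 87178291200 arrangements.
Treat the three as one block: 12! placements × 3! orders within the block = 479001600·6 = 2874009600.
Probability = 2874009600/87178291200 = 3/91.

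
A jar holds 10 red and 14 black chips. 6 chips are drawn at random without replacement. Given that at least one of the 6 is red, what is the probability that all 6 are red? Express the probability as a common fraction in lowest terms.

Work in counts. Selections with at least one red: C(24,6) − C(14,6) = 134596 − 3003 = 131593.
Of those, selections where all 6 are red: C(10,6) = 210.
Conditional probability = 210/131593 = 30/18799.

30/18799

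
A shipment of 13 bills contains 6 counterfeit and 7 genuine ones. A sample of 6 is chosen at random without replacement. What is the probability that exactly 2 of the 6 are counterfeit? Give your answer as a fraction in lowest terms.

175/572

Total number of selections: C(13,6) = 1716.
Selections with exactly 2 counterfeit: choose 2 of the 6 counterfeit and 4 of the 7 genuine, C(6,2)·C(7,4) = 15·35 = 525.
Probability = 525/1716 = 175/572.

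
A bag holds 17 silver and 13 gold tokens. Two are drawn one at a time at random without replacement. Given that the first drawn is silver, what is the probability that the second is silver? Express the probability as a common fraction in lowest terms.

After removing one silver, 29 remain: 16 silver and 13 gold.
So the probability the next is silver is 16/29.

16/29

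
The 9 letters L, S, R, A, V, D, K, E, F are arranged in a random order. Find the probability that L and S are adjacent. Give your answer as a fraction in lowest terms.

There are 9! = 362880 arrangements.
Treat L and S as a block: 8! arrangements of the blocks × 2 orders within the block = 2·40320 = 80640.
Probability = 80640/362880 = 2/9.

2/9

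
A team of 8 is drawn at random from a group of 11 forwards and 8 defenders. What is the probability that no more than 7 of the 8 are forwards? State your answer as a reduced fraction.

25139/25194

Total selections: C(19,8) = 75582.
Favorable selections (no more than 7 forwards): C(11,0)·C(8,8) + C(11,1)·C(8,7) + C(11,2)·C(8,6) + C(11,3)·C(8,5) + C(11,4)·C(8,4) + C(11,5)·C(8,3) + C(11,6)·C(8,2) + C(11,7)·C(8,1) = 1 + 88 + 1540 + 9240 + 23100 + 25872 + 12936 + 2640 = 75417.
Probability = 75417/75582 = 25139/25194.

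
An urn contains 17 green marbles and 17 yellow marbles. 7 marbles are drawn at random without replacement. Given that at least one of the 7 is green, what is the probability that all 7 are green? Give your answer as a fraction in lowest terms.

Work in counts. Selections with at least one green: C(34,7) − C(17,7) = 5379616 − 19448 = 5360168.
Of those, selections where all 7 are green: C(17,7) = 19448.
Conditional probability = 19448/5360168 = 13/3583.

13/3583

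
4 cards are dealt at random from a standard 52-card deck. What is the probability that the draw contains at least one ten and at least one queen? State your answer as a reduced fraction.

There are C(52,4) = 270725 possible draws.
By inclusion-exclusion on the complements, draws missing all tens or all queens: C(48,4) + C(48,4) − C(44,4) = 194580 + 194580 − 135751 = 253409.
So draws with at least one of each: 270725 − 253409 = 17316, probability 17316/270725 = 1332/20825.

1332/20825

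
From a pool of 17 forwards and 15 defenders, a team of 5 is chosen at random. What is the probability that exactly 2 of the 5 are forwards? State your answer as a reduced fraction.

1105/3596

There are C(32,5) = 201376 ways to choose 5 from 32.
Selections with exactly 2 forwards: choose 2 of the 17 forwards and 3 of the 15 defenders, C(17,2)·C(15,3) = 136·455 = 61880.
Probability = 61880/201376 = 1105/3596.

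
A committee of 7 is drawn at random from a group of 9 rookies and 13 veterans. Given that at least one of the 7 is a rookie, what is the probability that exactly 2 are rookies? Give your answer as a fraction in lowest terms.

351/1279

Work in counts. Selections with at least one rookie: C(22,7) − C(13,7) = 170544 − 1716 = 168828.
Of those, selections where exactly 2 are rookies: C(9,2)·C(13,5) = 36·1287 = 46332.
Conditional probability = 46332/168828 = 351/1279.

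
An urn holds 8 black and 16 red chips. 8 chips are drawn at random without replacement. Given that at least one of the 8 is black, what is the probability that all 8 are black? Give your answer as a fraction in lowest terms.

Work in counts. Selections with at least one black: C(24,8) − C(16,8) = 735471 − 12870 = 722601.
Of those, selections where all 8 are black: C(8,8) = 1.
Conditional probability = 1/722601.

1/722601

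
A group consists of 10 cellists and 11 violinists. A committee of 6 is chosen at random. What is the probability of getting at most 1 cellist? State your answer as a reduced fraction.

Total selections: C(21,6) = 54264.
Favorable selections (at most 1 cellist): C(10,0)·C(11,6) + C(10,1)·C(11,5) = 462 + 4620 = 5082.
Probability = 5082/54264 = 121/1292.

121/1292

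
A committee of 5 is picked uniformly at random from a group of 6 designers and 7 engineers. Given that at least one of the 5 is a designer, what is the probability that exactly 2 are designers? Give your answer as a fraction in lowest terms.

175/422

Work in counts. Selections with at least one designer: C(13,5) − C(7,5) = 1287 − 21 = 1266.
Of those, selections where exactly 2 are designers: C(6,2)·C(7,3) = 15·35 = 525.
Conditional probability = 525/1266 = 175/422.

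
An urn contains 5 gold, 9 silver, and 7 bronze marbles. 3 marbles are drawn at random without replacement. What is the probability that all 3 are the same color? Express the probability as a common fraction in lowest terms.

129/1330

There are C(21,3) = 1330 ways to draw 3 marbles.
All same color: C(5,3) + C(9,3) + C(7,3) = 10 + 84 + 35 = 129.
Probability = 129/1330.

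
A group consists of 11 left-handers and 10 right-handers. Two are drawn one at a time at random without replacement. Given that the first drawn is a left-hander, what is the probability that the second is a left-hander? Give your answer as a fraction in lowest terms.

1/2

After removing one left-hander, 20 remain: 10 left-handers and 10 right-handers.
So the probability the next is a left-hander is 10/20 = 1/2.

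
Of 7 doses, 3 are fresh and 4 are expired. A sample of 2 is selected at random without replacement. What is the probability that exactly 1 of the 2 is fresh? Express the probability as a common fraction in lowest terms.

4/7

There are C(7,2) = 21 ways to choose 2 from 7.
Selections with exactly 1 fresh: choose 1 of the 3 fresh and 1 of the 4 expired, C(3,1)·C(4,1) = 3·4 = 12.
Probability = 12/21 = 4/7.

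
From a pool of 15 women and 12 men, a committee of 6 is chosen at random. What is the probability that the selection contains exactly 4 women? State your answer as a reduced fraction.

Total number of selections: C(27,6) = 296010.
Selections with exactly 4 women: choose 4 of the 15 women and 2 of the 12 men, C(15,4)·C(12,2) = 1365·66 = 90090.
Probability = 90090/296010 = 7/23.

7/23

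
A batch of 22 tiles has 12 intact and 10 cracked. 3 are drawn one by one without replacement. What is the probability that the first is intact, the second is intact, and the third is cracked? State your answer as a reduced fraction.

Multiply the conditional probabilities at each draw: 12/22 · 11/21 · 10/20 = 1320/9240 = 1/7.

1/7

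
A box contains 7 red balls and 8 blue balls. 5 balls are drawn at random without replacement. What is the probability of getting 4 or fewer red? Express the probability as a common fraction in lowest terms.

Total selections: C(15,5) = 3003.
The complement is exactly 5 red: C(7,5)·C(8,0) = 21.
Probability = 1 − 21/3003 = 2982/3003 = 142/143.

142/143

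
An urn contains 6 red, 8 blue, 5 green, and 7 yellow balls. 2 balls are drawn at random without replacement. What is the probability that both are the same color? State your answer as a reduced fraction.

There are C(26,2) = 325 ways to draw 2 balls.
All same color: C(6,2) + C(8,2) + C(5,2) + C(7,2) = 15 + 28 + 10 + 21 = 74.
Probability = 74/325.

74/325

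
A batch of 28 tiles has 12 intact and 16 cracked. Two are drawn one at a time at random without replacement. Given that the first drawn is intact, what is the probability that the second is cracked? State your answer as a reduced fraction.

After removing one intact, 27 remain: 11 intact and 16 cracked.
So the probability the next is cracked is 16/27.

16/27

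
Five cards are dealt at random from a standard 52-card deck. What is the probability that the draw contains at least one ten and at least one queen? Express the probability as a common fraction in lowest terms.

There are C(52,5) = 2598960 possible draws.
By inclusion-exclusion on the complements, draws missing all tens or all queens: C(48,5) + C(48,5) − C(44,5) = 1712304 + 1712304 − 1086008 = 2338600.
So draws with at least one of each: 2598960 − 2338600 = 260360, probability 260360/2598960 = 6509/64974.

6509/64974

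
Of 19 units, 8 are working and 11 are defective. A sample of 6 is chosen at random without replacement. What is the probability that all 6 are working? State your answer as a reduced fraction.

There are C(19,6) = 27132 possible selections.
Selections with all working: C(8,6) = 28.
Probability = 28/27132 = 1/969.

1/969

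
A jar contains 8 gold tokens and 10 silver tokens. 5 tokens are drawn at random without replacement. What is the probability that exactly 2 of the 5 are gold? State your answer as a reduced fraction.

The sample space is all 5-subsets of the 18: C(18,5) = 8568.
Selections with exactly 2 gold: choose 2 of the 8 gold and 3 of the 10 silver, C(8,2)·C(10,3) = 28·120 = 3360.
Probability = 3360/8568 = 20/51.

20/51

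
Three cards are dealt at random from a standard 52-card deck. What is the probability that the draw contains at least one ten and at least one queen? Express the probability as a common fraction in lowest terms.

188/5525

There are C(52,3) = 22100 possible draws.
By inclusion-exclusion on the complements, draws missing all tens or all queens: C(48,3) + C(48,3) − C(44,3) = 17296 + 17296 − 13244 = 21348.
So draws with at least one of each: 22100 − 21348 = 752, probability 752/22100 = 188/5525.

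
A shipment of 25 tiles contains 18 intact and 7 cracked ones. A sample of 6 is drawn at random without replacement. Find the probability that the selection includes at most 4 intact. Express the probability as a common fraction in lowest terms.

There are C(25,6) = 177100 ways to choose the 6.
Favorable selections (at most 4 intact): C(18,0)·C(7,6) + C(18,1)·C(7,5) + C(18,2)·C(7,4) + C(18,3)·C(7,3) + C(18,4)·C(7,2) = 7 + 378 + 5355 + 28560 + 64260 = 98560.
Probability = 98560/177100 = 64/115.

64/115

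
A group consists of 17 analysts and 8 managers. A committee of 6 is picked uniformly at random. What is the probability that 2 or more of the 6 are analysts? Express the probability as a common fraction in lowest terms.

There are C(25,6) = 177100 ways to choose the 6.
Count the complement (fewer than 2 analysts): C(17,0)·C(8,6) + C(17,1)·C(8,5) = 28 + 952 = 980.
Probability = 1 − 980/177100 = 176120/177100 = 1258/1265.

1258/1265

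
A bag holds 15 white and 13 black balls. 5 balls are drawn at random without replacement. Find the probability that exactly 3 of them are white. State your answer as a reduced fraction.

The sample space is all 5-subsets of the 28: C(28,5) = 98280.
Selections with exactly 3 white: choose 3 of the 15 white and 2 of the 13 black, C(15,3)·C(13,2) = 455·78 = 35490.
Probability = 35490/98280 = 13/36.

13/36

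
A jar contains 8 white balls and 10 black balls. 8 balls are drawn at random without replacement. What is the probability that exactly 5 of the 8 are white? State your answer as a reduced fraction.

1120/7293

Total number of selections: C(18,8) = 43758.
Selections with exactly 5 white: choose 5 of the 8 white and 3 of the 10 black, C(8,5)·C(10,3) = 56·120 = 6720.
Probability = 6720/43758 = 1120/7293.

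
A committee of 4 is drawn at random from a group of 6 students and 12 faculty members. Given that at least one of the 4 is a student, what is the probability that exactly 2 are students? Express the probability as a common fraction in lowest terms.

Work in counts. Selections with at least one student: C(18,4) − C(12,4) = 3060 − 495 = 2565.
Of those, selections where exactly 2 are students: C(6,2)·C(12,2) = 15·66 = 990.
Conditional probability = 990/2565 = 22/57.

22/57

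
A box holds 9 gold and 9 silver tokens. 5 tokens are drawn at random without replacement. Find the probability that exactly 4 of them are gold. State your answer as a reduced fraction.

9/68

Total number of selections: C(18,5) = 8568.
Selections with exactly 4 gold: choose 4 of the 9 gold and 1 of the 9 silver, C(9,4)·C(9,1) = 126·9 = 1134.
Probability = 1134/8568 = 9/68.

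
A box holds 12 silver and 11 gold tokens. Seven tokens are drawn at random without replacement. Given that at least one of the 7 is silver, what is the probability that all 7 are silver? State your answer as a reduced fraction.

8/2473

Work in counts. Selections with at least one silver: C(23,7) − C(11,7) = 245157 − 330 = 244827.
Of those, selections where all 7 are silver: C(12,7) = 792.
Conditional probability = 792/244827 = 8/2473.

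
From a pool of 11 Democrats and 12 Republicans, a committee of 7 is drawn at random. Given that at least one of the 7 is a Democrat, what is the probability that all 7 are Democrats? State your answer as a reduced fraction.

2/1481

Work in counts. Selections with at least one Democrat: C(23,7) − C(12,7) = 245157 − 792 = 244365.
Of those, selections where all 7 are Democrats: C(11,7) = 330.
Conditional probability = 330/244365 = 2/1481.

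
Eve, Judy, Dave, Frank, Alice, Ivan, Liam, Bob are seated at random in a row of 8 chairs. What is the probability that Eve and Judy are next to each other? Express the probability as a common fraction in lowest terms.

1/4

There are 8! = 40320 arrangements.
Treat Eve and Judy as a block: 7! arrangements of the blocks × 2 orders within the block = 2·5040 = 10080.
Probability = 10080/40320 = 1/4.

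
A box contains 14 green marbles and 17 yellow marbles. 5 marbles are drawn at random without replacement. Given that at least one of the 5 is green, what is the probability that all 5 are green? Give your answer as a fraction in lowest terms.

286/23389

Work in counts. Selections with at least one green: C(31,5) − C(17,5) = 169911 − 6188 = 163723.
Of those, selections where all 5 are green: C(14,5) = 2002.
Conditional probability = 2002/163723 = 286/23389.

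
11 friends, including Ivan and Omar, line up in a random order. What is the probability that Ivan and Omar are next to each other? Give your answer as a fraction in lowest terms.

2/11

There are 11! = 39916800 arrangements.
Treat Ivan and Omar as a block: 10! arrangements of the blocks × 2 orders within the block = 2·3628800 = 7257600.
Probability = 7257600/39916800 = 2/11.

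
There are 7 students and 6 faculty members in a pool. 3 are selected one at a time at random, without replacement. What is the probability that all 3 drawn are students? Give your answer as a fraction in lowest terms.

Multiply the conditional probabilities at each draw: 7/13 · 6/12 · 5/11 = 210/1716 = 35/286.

35/286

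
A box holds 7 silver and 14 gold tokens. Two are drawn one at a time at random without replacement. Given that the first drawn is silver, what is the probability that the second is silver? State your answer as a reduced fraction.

3/10

After removing one silver, 20 remain: 6 silver and 14 gold.
So the probability the next is silver is 6/20 = 3/10.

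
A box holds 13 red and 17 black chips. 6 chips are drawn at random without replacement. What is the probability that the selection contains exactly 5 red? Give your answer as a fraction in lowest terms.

187/5075

The sample space is all 6-subsets of the 30: C(30,6) = 593775.
Selections with exactly 5 red: choose 5 of the 13 red and 1 of the 17 black, C(13,5)·C(17,1) = 1287·17 = 21879.
Probability = 21879/593775 = 187/5075.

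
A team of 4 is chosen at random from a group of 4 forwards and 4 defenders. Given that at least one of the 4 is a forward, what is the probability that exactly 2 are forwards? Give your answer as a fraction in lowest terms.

Work in counts. Selections with at least one forward: C(8,4) − C(4,4) = 70 − 1 = 69.
Of those, selections where exactly 2 are forwards: C(4,2)·C(4,2) = 6·6 = 36.
Conditional probability = 36/69 = 12/23.

12/23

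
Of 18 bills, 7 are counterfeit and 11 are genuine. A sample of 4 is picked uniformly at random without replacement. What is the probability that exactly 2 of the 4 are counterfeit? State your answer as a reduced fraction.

Total number of selections: C(18,4) = 3060.
Selections with exactly 2 counterfeit: choose 2 of the 7 counterfeit and 2 of the 11 genuine, C(7,2)·C(11,2) = 21·55 = 1155.
Probability = 1155/3060 = 77/204.

77/204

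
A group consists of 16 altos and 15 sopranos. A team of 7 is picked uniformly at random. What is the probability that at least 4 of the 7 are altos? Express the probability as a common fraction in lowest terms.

4364/8091

There are C(31,7) = 2629575 ways to choose the 7.
Favorable selections (at least 4 altos): C(16,4)·C(15,3) + C(16,5)·C(15,2) + C(16,6)·C(15,1) + C(16,7)·C(15,0) = 828100 + 458640 + 120120 + 11440 = 1418300.
Probability = 1418300/2629575 = 4364/8091.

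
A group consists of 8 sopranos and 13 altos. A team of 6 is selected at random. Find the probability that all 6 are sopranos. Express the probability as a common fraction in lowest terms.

There are C(21,6) = 54264 possible selections.
Selections with all sopranos: C(8,6) = 28.
Probability = 28/54264 = 1/1938.

1/1938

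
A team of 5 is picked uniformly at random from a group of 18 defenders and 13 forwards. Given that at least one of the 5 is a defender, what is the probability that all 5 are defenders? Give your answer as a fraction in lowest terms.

119/2342

Work in counts. Selections with at least one defender: C(31,5) − C(13,5) = 169911 − 1287 = 168624.
Of those, selections where all 5 are defenders: C(18,5) = 8568.
Conditional probability = 8568/168624 = 119/2342.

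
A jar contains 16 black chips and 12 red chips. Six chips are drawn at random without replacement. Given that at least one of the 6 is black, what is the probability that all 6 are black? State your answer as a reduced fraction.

143/6711

Work in counts. Selections with at least one black: C(28,6) − C(12,6) = 376740 − 924 = 375816.
Of those, selections where all 6 are black: C(16,6) = 8008.
Conditional probability = 8008/375816 = 143/6711.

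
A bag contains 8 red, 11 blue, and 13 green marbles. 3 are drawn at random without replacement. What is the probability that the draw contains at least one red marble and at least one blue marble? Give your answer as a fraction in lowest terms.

There are C(32,3) = 4960 possible draws.
By inclusion-exclusion on the complements, draws missing all red or all blue: C(24,3) + C(21,3) − C(13,3) = 2024 + 1330 − 286 = 3068.
So draws with at least one of each: 4960 − 3068 = 1892, probability 1892/4960 = 473/1240.

473/1240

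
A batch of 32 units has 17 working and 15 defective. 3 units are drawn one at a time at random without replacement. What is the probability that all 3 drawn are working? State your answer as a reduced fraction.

17/124

Multiply the conditional probabilities at each draw: 17/32 · 16/31 · 15/30 = 4080/29760 = 17/124.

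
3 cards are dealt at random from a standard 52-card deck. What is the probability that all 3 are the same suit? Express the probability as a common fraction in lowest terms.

22/425

There are C(52,3) = 22100 possible 3-card hands.
Hands of one suit: 4 suits × C(13,3) = 4·286 = 1144.
Probability = 1144/22100 = 22/425.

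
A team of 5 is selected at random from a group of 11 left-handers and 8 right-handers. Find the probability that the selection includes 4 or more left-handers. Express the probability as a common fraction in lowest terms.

517/1938

Total selections: C(19,5) = 11628.
Favorable selections (4 or more left-handers): C(11,4)·C(8,1) + C(11,5)·C(8,0) = 2640 + 462 = 3102.
Probability = 3102/11628 = 517/1938.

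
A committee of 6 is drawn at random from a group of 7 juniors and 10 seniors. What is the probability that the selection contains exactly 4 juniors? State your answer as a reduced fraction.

Total number of selections: C(17,6) = 12376.
Selections with exactly 4 juniors: choose 4 of the 7 juniors and 2 of the 10 seniors, C(7,4)·C(10,2) = 35·45 = 1575.
Probability = 1575/12376 = 225/1768.

225/1768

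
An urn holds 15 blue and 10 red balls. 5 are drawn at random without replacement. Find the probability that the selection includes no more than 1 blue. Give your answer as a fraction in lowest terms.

81/1265

Total selections: C(25,5) = 53130.
Favorable selections (no more than 1 blue): C(15,0)·C(10,5) + C(15,1)·C(10,4) = 252 + 3150 = 3402.
Probability = 3402/53130 = 81/1265.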